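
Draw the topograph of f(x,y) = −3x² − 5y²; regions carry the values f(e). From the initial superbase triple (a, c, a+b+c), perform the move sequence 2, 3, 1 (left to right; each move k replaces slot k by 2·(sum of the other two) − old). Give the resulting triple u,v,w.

start (-3,-5,-8) = (f(1,0),f(0,1),f(1,1))
replace slot 2: 2·((-3)+(-8)) − (-5) = -17 → (-3,-17,-8)
replace slot 3: 2·((-3)+(-17)) − (-8) = -32 → (-3,-17,-32)
replace slot 1: 2·((-17)+(-32)) − (-3) = -95 → (-95,-17,-32)

-95,-17,-32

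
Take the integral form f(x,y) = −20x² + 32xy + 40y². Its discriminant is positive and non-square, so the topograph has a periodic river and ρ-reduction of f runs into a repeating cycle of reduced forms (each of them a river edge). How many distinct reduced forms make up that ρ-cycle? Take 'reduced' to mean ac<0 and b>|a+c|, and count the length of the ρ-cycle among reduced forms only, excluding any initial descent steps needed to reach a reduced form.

D = 4224, ⌊√D⌋ = 64
river: ρ → (40,48,-12)
river: ρ → (-12,48,40)
river: ρ → (40,32,-20)
river: ρ → (-20,48,24)
river: ρ → (24,48,-20)
river: ρ → (-20,32,40)
ρ-cycle length = 6 (tail of 0 descent steps not counted)

6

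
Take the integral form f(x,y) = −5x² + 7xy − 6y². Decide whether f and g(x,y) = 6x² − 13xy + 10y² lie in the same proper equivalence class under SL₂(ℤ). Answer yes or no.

D₁ = -71, D₂ = -71
f is negative-definite; reduce −f:
−f: translate: b→3 (≡-7 mod 10), so (5,-7,6)→(5,3,4)
−f: flip: (5,3,4)→(4,-3,5)
−f: reduced (well bottom): (4,-3,5) with a≤c, −a<b≤a
flip sign back: reduced form of f is (-4,3,-5)
g: translate: b→-1 (≡-13 mod 12), so (6,-13,10)→(6,-1,3)
g: flip: (6,-1,3)→(3,1,6)
g: reduced (well bottom): (3,1,6) with a≤c, −a<b≤a
reduced forms (-4, 3, -5) vs (3, 1, 6) ⇒ inequivalent

no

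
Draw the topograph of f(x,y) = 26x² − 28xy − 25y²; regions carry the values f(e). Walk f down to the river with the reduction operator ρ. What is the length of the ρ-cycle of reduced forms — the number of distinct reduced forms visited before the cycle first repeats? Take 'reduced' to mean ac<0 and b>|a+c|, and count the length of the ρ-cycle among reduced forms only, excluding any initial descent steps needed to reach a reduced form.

D = 3384, ⌊√D⌋ = 58
descent: ρ → (-25,28,26)  [lands on river]
river: ρ → (26,24,-27)
river: ρ → (-27,30,23)
river: ρ → (23,16,-34)
river: ρ → (-34,52,5)
river: ρ → (5,58,-1)
river: ρ → (-1,58,5)
river: ρ → (5,52,-34)
river: ρ → (-34,16,23)
river: ρ → (23,30,-27)
river: ρ → (-27,24,26)
river: ρ → (26,28,-25)
river: ρ → (-25,22,29)
river: ρ → (29,36,-18)
river: ρ → (-18,36,29)
river: ρ → (29,22,-25)
ρ-cycle length = 16 (tail of 1 descent step not counted)

16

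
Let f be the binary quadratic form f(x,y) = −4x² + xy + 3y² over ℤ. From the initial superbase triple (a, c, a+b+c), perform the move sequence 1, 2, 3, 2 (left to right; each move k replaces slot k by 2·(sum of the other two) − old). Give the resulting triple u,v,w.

start (-4,3,0) = (f(1,0),f(0,1),f(1,1))
replace slot 1: 2·(3+0) − (-4) = 10 → (10,3,0)
replace slot 2: 2·(10+0) − 3 = 17 → (10,17,0)
replace slot 3: 2·(10+17) − 0 = 54 → (10,17,54)
replace slot 2: 2·(10+54) − 17 = 111 → (10,111,54)

10,111,54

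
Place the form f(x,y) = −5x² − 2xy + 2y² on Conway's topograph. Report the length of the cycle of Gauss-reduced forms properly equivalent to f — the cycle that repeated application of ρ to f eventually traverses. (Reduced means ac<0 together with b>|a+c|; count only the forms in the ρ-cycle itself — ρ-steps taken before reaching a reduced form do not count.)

D = 44, ⌊√D⌋ = 6
descent: ρ → (2,6,-1)  [lands on river]
river: ρ → (-1,6,2)
ρ-cycle length = 2 (tail of 1 descent step not counted)

2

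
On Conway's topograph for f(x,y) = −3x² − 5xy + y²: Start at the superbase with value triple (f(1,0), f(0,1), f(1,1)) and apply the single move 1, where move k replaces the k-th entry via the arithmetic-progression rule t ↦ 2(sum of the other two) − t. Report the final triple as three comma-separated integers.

start (-3,1,-7) = (f(1,0),f(0,1),f(1,1))
replace slot 1: 2·(1+(-7)) − (-3) = -9 → (-9,1,-7)

-9,1,-7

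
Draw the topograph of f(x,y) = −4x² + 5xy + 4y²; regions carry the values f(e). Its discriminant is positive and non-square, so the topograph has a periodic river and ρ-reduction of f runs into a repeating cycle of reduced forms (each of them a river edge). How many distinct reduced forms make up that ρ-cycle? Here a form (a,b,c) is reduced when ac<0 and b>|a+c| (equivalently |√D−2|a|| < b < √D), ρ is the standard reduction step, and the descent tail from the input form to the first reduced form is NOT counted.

D = 89, ⌊√D⌋ = 9
river: ρ → (4,3,-5)
river: ρ → (-5,7,2)
river: ρ → (2,9,-1)
river: ρ → (-1,9,2)
river: ρ → (2,7,-5)
river: ρ → (-5,3,4)
river: ρ → (4,5,-4)
river: ρ → (-4,3,5)
river: ρ → (5,7,-2)
river: ρ → (-2,9,1)
river: ρ → (1,9,-2)
river: ρ → (-2,7,5)
river: ρ → (5,3,-4)
river: ρ → (-4,5,4)
ρ-cycle length = 14 (tail of 0 descent steps not counted)

14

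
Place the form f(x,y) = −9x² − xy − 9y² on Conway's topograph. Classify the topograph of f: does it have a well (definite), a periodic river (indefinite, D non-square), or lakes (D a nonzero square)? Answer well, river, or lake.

D = b²−4ac = (-1)² − 4·(-9)·(-9) = -323
D < 0 ⇒ definite ⇒ every region one sign ⇒ single well

well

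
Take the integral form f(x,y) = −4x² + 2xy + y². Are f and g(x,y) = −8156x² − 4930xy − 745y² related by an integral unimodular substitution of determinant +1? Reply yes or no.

D₁ = 20, D₂ = 20
river cycle of f (length 2): (1, 4, -1), (-1, 4, 1)
river cycle of g (length 2): (1, 4, -1), (-1, 4, 1)
cycles coincide ⇒ equivalent

yes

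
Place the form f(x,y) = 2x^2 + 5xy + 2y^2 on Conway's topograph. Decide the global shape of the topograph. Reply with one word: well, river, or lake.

D = b²−4ac = 5² − 4·2·2 = 9
D = 3² is a perfect square ⇒ form factors over ℤ ⇒ lakes

lake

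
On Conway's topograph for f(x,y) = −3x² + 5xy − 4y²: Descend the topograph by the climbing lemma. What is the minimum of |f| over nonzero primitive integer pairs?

translate: b→1 (≡-5 mod 6), so (3,-5,4)→(3,1,2)
flip: (3,1,2)→(2,-1,3)
reduced (well bottom): (2,-1,3) with a≤c, −a<b≤a
well minimum |f| = |-2| = 2 (negative-definite)

2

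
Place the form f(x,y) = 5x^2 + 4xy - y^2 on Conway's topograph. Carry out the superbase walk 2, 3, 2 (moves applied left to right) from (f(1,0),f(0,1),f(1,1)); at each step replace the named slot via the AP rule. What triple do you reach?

start (5,-1,8) = (f(1,0),f(0,1),f(1,1))
replace slot 2: 2·(5+8) − (-1) = 27 → (5,27,8)
replace slot 3: 2·(5+27) − 8 = 56 → (5,27,56)
replace slot 2: 2·(5+56) − 27 = 95 → (5,95,56)

5,95,56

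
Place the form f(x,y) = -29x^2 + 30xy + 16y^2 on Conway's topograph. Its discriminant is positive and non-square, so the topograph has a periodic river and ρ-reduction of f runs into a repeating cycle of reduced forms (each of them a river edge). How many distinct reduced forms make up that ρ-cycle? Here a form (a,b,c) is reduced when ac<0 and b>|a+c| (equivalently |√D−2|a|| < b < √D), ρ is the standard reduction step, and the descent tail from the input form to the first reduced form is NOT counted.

D = 2756, ⌊√D⌋ = 52
river: ρ → (16,34,-25)
river: ρ → (-25,16,25)
river: ρ → (25,34,-16)
river: ρ → (-16,30,29)
river: ρ → (29,28,-17)
river: ρ → (-17,40,17)
river: ρ → (17,28,-29)
river: ρ → (-29,30,16)
ρ-cycle length = 8 (tail of 0 descent steps not counted)

8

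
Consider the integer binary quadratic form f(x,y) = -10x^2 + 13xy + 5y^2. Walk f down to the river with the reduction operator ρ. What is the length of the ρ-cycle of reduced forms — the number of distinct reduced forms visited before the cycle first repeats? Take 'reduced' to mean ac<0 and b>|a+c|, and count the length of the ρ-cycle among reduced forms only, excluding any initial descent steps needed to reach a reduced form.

D = 369, ⌊√D⌋ = 19
river: ρ → (5,17,-4)
river: ρ → (-4,15,9)
river: ρ → (9,3,-10)
river: ρ → (-10,17,2)
river: ρ → (2,19,-1)
river: ρ → (-1,19,2)
river: ρ → (2,17,-10)
river: ρ → (-10,3,9)
river: ρ → (9,15,-4)
river: ρ → (-4,17,5)
river: ρ → (5,13,-10)
river: ρ → (-10,7,8)
river: ρ → (8,9,-9)
river: ρ → (-9,9,8)
river: ρ → (8,7,-10)
river: ρ → (-10,13,5)
ρ-cycle length = 16 (tail of 0 descent steps not counted)

16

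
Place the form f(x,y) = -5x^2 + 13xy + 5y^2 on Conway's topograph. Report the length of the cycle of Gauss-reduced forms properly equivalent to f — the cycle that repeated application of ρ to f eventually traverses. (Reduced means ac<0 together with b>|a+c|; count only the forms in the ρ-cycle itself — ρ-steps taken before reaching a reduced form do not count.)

D = 269, ⌊√D⌋ = 16
river: ρ → (5,7,-11)
river: ρ → (-11,15,1)
river: ρ → (1,15,-11)
river: ρ → (-11,7,5)
river: ρ → (5,13,-5)
river: ρ → (-5,7,11)
river: ρ → (11,15,-1)
river: ρ → (-1,15,11)
river: ρ → (11,7,-5)
river: ρ → (-5,13,5)
ρ-cycle length = 10 (tail of 0 descent steps not counted)

10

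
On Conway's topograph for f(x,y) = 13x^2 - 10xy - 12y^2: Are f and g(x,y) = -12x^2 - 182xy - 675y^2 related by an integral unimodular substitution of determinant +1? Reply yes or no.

D₁ = 724, D₂ = 724
river cycle of f (length 42): (-12, 10, 13), (13, 16, -9), (-9, 20, 9), (9, 16, -13), (-13, 10, 12), (12, 14, -11), (-11, 8, 15), (15, 22, -4), (-4, 26, 3), (3, 22, -20), … (32 more)
river cycle of g (length 42): (-12, 10, 13), (13, 16, -9), (-9, 20, 9), (9, 16, -13), (-13, 10, 12), (12, 14, -11), (-11, 8, 15), (15, 22, -4), (-4, 26, 3), (3, 22, -20), … (32 more)
cycles coincide ⇒ equivalent

yes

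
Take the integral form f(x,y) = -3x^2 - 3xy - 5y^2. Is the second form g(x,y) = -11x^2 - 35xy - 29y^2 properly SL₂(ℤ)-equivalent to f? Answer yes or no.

D₁ = -51, D₂ = -51
f is negative-definite; reduce −f:
−f: reduced (well bottom): (3,3,5) with a≤c, −a<b≤a
flip sign back: reduced form of f is (-3,-3,-5)
g is negative-definite; reduce −g:
−g: translate: b→-9 (≡35 mod 22), so (11,35,29)→(11,-9,3)
−g: flip: (11,-9,3)→(3,9,11)
−g: translate: b→3 (≡9 mod 6), so (3,9,11)→(3,3,5)
−g: reduced (well bottom): (3,3,5) with a≤c, −a<b≤a
flip sign back: reduced form of g is (-3,-3,-5)
reduced forms (-3, -3, -5) vs (-3, -3, -5) ⇒ equivalent

yes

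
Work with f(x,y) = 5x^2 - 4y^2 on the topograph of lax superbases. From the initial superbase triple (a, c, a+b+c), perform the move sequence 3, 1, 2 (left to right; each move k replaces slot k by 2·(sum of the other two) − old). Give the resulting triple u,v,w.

start (5,-4,1) = (f(1,0),f(0,1),f(1,1))
replace slot 3: 2·(5+(-4)) − 1 = 1 → (5,-4,1)
replace slot 1: 2·((-4)+1) − 5 = -11 → (-11,-4,1)
replace slot 2: 2·((-11)+1) − (-4) = -16 → (-11,-16,1)

-11,-16,1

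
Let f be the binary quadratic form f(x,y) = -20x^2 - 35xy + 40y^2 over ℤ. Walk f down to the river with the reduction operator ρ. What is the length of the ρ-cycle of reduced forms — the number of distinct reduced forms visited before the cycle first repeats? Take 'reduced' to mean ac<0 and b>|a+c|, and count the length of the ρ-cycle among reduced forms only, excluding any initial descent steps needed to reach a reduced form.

D = 4425, ⌊√D⌋ = 66
descent: ρ → (40,35,-20)  [lands on river]
river: ρ → (-20,45,30)
river: ρ → (30,15,-35)
river: ρ → (-35,55,10)
river: ρ → (10,65,-5)
river: ρ → (-5,65,10)
river: ρ → (10,55,-35)
river: ρ → (-35,15,30)
river: ρ → (30,45,-20)
river: ρ → (-20,35,40)
river: ρ → (40,45,-15)
river: ρ → (-15,45,40)
ρ-cycle length = 12 (tail of 1 descent step not counted)

12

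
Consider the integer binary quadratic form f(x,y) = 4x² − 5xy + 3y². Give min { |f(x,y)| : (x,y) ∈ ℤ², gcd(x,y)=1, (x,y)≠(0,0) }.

translate: b→3 (≡-5 mod 8), so (4,-5,3)→(4,3,2)
flip: (4,3,2)→(2,-3,4)
translate: b→1 (≡-3 mod 4), so (2,-3,4)→(2,1,3)
reduced (well bottom): (2,1,3) with a≤c, −a<b≤a
well minimum = a = 2

2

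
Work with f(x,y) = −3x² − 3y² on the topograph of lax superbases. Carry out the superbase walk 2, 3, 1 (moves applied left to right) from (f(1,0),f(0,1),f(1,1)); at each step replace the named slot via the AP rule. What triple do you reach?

start (-3,-3,-6) = (f(1,0),f(0,1),f(1,1))
replace slot 2: 2·((-3)+(-6)) − (-3) = -15 → (-3,-15,-6)
replace slot 3: 2·((-3)+(-15)) − (-6) = -30 → (-3,-15,-30)
replace slot 1: 2·((-15)+(-30)) − (-3) = -87 → (-87,-15,-30)

-87,-15,-30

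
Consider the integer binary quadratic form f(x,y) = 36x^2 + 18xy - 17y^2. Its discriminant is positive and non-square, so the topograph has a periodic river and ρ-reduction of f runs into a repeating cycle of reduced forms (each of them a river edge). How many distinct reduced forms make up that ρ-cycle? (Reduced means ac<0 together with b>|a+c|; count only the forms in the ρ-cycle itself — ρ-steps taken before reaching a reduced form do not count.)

D = 2772, ⌊√D⌋ = 52
descent: ρ → (-17,50,4)  [lands on river]
river: ρ → (4,46,-41)
river: ρ → (-41,36,9)
river: ρ → (9,36,-41)
river: ρ → (-41,46,4)
river: ρ → (4,50,-17)
river: ρ → (-17,52,1)
river: ρ → (1,52,-17)
ρ-cycle length = 8 (tail of 1 descent step not counted)

8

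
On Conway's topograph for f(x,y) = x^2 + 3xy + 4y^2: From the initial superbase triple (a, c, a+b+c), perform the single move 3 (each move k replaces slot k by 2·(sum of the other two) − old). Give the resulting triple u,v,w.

start (1,4,8) = (f(1,0),f(0,1),f(1,1))
replace slot 3: 2·(1+4) − 8 = 2 → (1,4,2)

1,4,2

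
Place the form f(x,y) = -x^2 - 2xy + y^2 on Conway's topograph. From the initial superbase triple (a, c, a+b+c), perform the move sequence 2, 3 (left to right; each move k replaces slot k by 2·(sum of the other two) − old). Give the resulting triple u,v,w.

start (-1,1,-2) = (f(1,0),f(0,1),f(1,1))
replace slot 2: 2·((-1)+(-2)) − 1 = -7 → (-1,-7,-2)
replace slot 3: 2·((-1)+(-7)) − (-2) = -14 → (-1,-7,-14)

-1,-7,-14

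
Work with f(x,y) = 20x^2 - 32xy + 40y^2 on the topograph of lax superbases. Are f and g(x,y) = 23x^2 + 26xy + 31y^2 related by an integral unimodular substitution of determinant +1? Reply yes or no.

D₁ = -2176, D₂ = -2176
f: translate: b→8 (≡-32 mod 40), so (20,-32,40)→(20,8,28)
f: reduced (well bottom): (20,8,28) with a≤c, −a<b≤a
g: translate: b→-20 (≡26 mod 46), so (23,26,31)→(23,-20,28)
g: reduced (well bottom): (23,-20,28) with a≤c, −a<b≤a
reduced forms (20, 8, 28) vs (23, -20, 28) ⇒ inequivalent

no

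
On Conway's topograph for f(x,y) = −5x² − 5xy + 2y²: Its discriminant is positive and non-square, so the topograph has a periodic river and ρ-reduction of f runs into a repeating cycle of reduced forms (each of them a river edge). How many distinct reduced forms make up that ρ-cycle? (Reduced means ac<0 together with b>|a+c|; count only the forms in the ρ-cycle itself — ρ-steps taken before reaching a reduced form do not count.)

D = 65, ⌊√D⌋ = 8
descent: ρ → (2,5,-5)  [lands on river]
river: ρ → (-5,5,2)
river: ρ → (2,7,-2)
river: ρ → (-2,5,5)
river: ρ → (5,5,-2)
river: ρ → (-2,7,2)
ρ-cycle length = 6 (tail of 1 descent step not counted)

6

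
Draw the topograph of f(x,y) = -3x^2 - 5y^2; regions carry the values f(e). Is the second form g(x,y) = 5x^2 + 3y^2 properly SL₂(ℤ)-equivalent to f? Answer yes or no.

D₁ = -60, D₂ = -60
f is negative-definite; reduce −f:
−f: reduced (well bottom): (3,0,5) with a≤c, −a<b≤a
flip sign back: reduced form of f is (-3,0,-5)
g: flip: (5,0,3)→(3,0,5)
g: reduced (well bottom): (3,0,5) with a≤c, −a<b≤a
reduced forms (-3, 0, -5) vs (3, 0, 5) ⇒ inequivalent

no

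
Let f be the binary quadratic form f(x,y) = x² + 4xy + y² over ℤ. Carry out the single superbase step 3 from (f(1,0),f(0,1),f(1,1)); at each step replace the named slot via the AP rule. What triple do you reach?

start (1,1,6) = (f(1,0),f(0,1),f(1,1))
replace slot 3: 2·(1+1) − 6 = -2 → (1,1,-2)

1,1,-2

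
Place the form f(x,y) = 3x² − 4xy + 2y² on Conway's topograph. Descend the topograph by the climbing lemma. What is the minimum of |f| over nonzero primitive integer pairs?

translate: b→2 (≡-4 mod 6), so (3,-4,2)→(3,2,1)
flip: (3,2,1)→(1,-2,3)
translate: b→0 (≡-2 mod 2), so (1,-2,3)→(1,0,2)
reduced (well bottom): (1,0,2) with a≤c, −a<b≤a
well minimum = a = 1

1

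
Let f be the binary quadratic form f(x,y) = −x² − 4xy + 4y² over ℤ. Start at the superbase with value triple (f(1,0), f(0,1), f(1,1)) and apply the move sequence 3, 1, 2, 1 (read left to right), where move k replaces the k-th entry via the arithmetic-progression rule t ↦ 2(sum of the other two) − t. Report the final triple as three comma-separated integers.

start (-1,4,-1) = (f(1,0),f(0,1),f(1,1))
replace slot 3: 2·((-1)+4) − (-1) = 7 → (-1,4,7)
replace slot 1: 2·(4+7) − (-1) = 23 → (23,4,7)
replace slot 2: 2·(23+7) − 4 = 56 → (23,56,7)
replace slot 1: 2·(56+7) − 23 = 103 → (103,56,7)

103,56,7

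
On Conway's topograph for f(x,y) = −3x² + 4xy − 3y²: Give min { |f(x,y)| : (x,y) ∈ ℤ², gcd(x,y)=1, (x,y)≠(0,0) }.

translate: b→2 (≡-4 mod 6), so (3,-4,3)→(3,2,2)
flip: (3,2,2)→(2,-2,3)
translate: b→2 (≡-2 mod 4), so (2,-2,3)→(2,2,3)
reduced (well bottom): (2,2,3) with a≤c, −a<b≤a
well minimum |f| = |-2| = 2 (negative-definite)

2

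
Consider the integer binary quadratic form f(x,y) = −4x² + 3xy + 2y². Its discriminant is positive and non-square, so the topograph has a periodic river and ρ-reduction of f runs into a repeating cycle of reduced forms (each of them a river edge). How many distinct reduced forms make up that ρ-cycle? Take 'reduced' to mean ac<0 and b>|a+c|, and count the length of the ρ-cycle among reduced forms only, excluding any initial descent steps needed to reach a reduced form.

D = 41, ⌊√D⌋ = 6
river: ρ → (2,5,-2)
river: ρ → (-2,3,4)
river: ρ → (4,5,-1)
river: ρ → (-1,5,4)
river: ρ → (4,3,-2)
river: ρ → (-2,5,2)
river: ρ → (2,3,-4)
river: ρ → (-4,5,1)
river: ρ → (1,5,-4)
river: ρ → (-4,3,2)
ρ-cycle length = 10 (tail of 0 descent steps not counted)

10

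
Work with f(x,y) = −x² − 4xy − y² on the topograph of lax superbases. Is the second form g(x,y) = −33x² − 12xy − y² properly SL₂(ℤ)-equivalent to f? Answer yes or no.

D₁ = 12, D₂ = 12
river cycle of f (length 2): (-1, 2, 2), (2, 2, -1)
river cycle of g (length 2): (-1, 2, 2), (2, 2, -1)
cycles coincide ⇒ equivalent

yes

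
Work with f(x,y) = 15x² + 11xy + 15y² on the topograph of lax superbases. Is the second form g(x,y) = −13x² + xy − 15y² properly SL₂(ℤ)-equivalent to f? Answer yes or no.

D₁ = -779, D₂ = -779
f: reduced (well bottom): (15,11,15) with a≤c, −a<b≤a
g is negative-definite; reduce −g:
−g: reduced (well bottom): (13,-1,15) with a≤c, −a<b≤a
flip sign back: reduced form of g is (-13,1,-15)
reduced forms (15, 11, 15) vs (-13, 1, -15) ⇒ inequivalent

no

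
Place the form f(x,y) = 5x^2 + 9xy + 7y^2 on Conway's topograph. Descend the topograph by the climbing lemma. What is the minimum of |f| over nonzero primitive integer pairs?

translate: b→-1 (≡9 mod 10), so (5,9,7)→(5,-1,3)
flip: (5,-1,3)→(3,1,5)
reduced (well bottom): (3,1,5) with a≤c, −a<b≤a
well minimum = a = 3

3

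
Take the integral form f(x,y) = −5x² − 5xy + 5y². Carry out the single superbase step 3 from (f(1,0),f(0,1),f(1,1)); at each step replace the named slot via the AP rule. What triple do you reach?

start (-5,5,-5) = (f(1,0),f(0,1),f(1,1))
replace slot 3: 2·((-5)+5) − (-5) = 5 → (-5,5,5)

-5,5,5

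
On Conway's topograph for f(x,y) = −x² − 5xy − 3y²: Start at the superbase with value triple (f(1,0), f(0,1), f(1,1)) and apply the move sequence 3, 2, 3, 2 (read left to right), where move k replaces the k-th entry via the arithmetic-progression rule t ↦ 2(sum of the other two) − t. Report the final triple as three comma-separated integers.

start (-1,-3,-9) = (f(1,0),f(0,1),f(1,1))
replace slot 3: 2·((-1)+(-3)) − (-9) = 1 → (-1,-3,1)
replace slot 2: 2·((-1)+1) − (-3) = 3 → (-1,3,1)
replace slot 3: 2·((-1)+3) − 1 = 3 → (-1,3,3)
replace slot 2: 2·((-1)+3) − 3 = 1 → (-1,1,3)

-1,1,3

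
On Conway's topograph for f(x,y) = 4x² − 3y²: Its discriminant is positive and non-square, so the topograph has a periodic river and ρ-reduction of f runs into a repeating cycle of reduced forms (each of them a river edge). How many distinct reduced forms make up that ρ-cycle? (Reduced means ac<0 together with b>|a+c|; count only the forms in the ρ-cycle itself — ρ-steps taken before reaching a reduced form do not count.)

D = 48, ⌊√D⌋ = 6
descent: ρ → (-3,6,1)  [lands on river]
river: ρ → (1,6,-3)
ρ-cycle length = 2 (tail of 1 descent step not counted)

2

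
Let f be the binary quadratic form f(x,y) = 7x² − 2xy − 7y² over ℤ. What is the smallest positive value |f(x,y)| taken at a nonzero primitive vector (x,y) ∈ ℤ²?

descent: ρ → (-7,2,7)  [lands on river]
river: ρ → (7,12,-2)
river: ρ → (-2,12,7)
river: ρ → (7,2,-7)
river: ρ → (-7,12,2)
river: ρ → (2,12,-7)
closes: descent 1, river 6
min |a| on river = 2

2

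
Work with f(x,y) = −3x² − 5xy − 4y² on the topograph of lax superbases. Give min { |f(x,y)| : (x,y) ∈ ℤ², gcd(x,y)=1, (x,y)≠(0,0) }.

translate: b→-1 (≡5 mod 6), so (3,5,4)→(3,-1,2)
flip: (3,-1,2)→(2,1,3)
reduced (well bottom): (2,1,3) with a≤c, −a<b≤a
well minimum |f| = |-2| = 2 (negative-definite)

2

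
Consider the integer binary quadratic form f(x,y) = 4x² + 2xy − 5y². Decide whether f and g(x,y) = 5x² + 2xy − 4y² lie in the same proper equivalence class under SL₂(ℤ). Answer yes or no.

D₁ = 84, D₂ = 84
river cycle of f (length 6): (-5, 8, 1), (1, 8, -5), (-5, 2, 4), (4, 6, -3), (-3, 6, 4), (4, 2, -5)
river cycle of g (length 6): (-4, 6, 3), (3, 6, -4), (-4, 2, 5), (5, 8, -1), (-1, 8, 5), (5, 2, -4)
cycles differ ⇒ inequivalent

no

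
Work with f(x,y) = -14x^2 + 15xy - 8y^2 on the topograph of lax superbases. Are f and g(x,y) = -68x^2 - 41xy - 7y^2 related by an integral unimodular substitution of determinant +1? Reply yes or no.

D₁ = -223, D₂ = -223
f is negative-definite; reduce −f:
−f: translate: b→13 (≡-15 mod 28), so (14,-15,8)→(14,13,7)
−f: flip: (14,13,7)→(7,-13,14)
−f: translate: b→1 (≡-13 mod 14), so (7,-13,14)→(7,1,8)
−f: reduced (well bottom): (7,1,8) with a≤c, −a<b≤a
flip sign back: reduced form of f is (-7,-1,-8)
g is negative-definite; reduce −g:
−g: flip: (68,41,7)→(7,-41,68)
−g: translate: b→1 (≡-41 mod 14), so (7,-41,68)→(7,1,8)
−g: reduced (well bottom): (7,1,8) with a≤c, −a<b≤a
flip sign back: reduced form of g is (-7,-1,-8)
reduced forms (-7, -1, -8) vs (-7, -1, -8) ⇒ equivalent

yes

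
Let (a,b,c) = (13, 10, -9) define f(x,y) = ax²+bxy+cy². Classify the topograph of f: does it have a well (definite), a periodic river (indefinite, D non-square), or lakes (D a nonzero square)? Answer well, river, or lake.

D = b²−4ac = 10² − 4·13·(-9) = 568
D > 0 non-square ⇒ indefinite ⇒ periodic river

river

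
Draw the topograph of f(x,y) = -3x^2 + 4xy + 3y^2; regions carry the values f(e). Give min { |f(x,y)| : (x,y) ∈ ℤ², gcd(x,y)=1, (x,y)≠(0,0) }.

river: ρ → (3,2,-4)
river: ρ → (-4,6,1)
river: ρ → (1,6,-4)
river: ρ → (-4,2,3)
river: ρ → (3,4,-3)
river: ρ → (-3,2,4)
river: ρ → (4,6,-1)
river: ρ → (-1,6,4)
river: ρ → (4,2,-3)
river: ρ → (-3,4,3)
closes: descent 0, river 10
min |a| on river = 1

1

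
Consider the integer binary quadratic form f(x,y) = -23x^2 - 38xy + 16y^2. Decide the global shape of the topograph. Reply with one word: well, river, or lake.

D = b²−4ac = (-38)² − 4·(-23)·16 = 2916
D = 54² is a perfect square ⇒ form factors over ℤ ⇒ lakes

lake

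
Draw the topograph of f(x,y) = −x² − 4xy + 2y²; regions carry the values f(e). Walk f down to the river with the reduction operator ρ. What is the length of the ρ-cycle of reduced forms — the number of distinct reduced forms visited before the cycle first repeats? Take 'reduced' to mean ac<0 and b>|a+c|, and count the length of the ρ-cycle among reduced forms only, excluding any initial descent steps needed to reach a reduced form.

D = 24, ⌊√D⌋ = 4
descent: ρ → (2,4,-1)  [lands on river]
river: ρ → (-1,4,2)
ρ-cycle length = 2 (tail of 1 descent step not counted)

2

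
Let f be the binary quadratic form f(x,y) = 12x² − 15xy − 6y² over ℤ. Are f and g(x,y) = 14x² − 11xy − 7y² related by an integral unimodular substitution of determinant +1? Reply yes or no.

D₁ = 513, D₂ = 513
river cycle of f (length 6): (-6, 15, 12), (12, 9, -9), (-9, 9, 12), (12, 15, -6), (-6, 21, 3), (3, 21, -6)
river cycle of g (length 16): (-7, 11, 14), (14, 17, -4), (-4, 15, 18), (18, 21, -1), (-1, 21, 18), (18, 15, -4), (-4, 17, 14), (14, 11, -7), (-7, 17, 8), (8, 15, -9), … (6 more)
cycles differ ⇒ inequivalent

no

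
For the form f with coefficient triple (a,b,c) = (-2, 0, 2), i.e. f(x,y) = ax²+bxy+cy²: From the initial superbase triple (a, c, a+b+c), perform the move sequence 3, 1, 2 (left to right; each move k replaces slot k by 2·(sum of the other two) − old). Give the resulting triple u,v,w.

start (-2,2,0) = (f(1,0),f(0,1),f(1,1))
replace slot 3: 2·((-2)+2) − 0 = 0 → (-2,2,0)
replace slot 1: 2·(2+0) − (-2) = 6 → (6,2,0)
replace slot 2: 2·(6+0) − 2 = 10 → (6,10,0)

6,10,0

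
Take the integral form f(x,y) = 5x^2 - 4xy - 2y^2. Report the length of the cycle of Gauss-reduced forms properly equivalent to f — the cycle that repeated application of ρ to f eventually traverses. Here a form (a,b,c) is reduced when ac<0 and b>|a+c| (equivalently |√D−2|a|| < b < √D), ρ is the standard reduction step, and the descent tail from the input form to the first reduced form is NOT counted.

D = 56, ⌊√D⌋ = 7
descent: ρ → (-2,4,5)  [lands on river]
river: ρ → (5,6,-1)
river: ρ → (-1,6,5)
river: ρ → (5,4,-2)
ρ-cycle length = 4 (tail of 1 descent step not counted)

4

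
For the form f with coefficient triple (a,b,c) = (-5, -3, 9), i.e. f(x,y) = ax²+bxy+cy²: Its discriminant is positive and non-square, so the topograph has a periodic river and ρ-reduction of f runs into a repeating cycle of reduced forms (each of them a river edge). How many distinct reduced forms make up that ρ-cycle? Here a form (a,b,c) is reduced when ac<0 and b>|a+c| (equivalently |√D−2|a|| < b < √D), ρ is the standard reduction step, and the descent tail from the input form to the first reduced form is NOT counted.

D = 189, ⌊√D⌋ = 13
descent: ρ → (9,3,-5)
descent: ρ → (-5,7,7)  [lands on river]
river: ρ → (7,7,-5)
river: ρ → (-5,13,1)
river: ρ → (1,13,-5)
ρ-cycle length = 4 (tail of 2 descent steps not counted)

4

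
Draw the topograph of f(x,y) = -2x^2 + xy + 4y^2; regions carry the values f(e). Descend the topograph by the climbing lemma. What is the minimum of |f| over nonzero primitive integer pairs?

descent: ρ → (4,-1,-2)
descent: ρ → (-2,5,1)  [lands on river]
river: ρ → (1,5,-2)
river: ρ → (-2,3,3)
river: ρ → (3,3,-2)
closes: descent 2, river 4
min |a| on river = 1

1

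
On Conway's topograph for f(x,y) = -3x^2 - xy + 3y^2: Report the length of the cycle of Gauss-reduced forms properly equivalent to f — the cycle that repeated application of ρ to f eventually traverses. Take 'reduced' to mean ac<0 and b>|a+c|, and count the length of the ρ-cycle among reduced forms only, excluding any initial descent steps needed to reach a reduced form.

D = 37, ⌊√D⌋ = 6
descent: ρ → (3,1,-3)  [lands on river]
river: ρ → (-3,5,1)
river: ρ → (1,5,-3)
river: ρ → (-3,1,3)
river: ρ → (3,5,-1)
river: ρ → (-1,5,3)
ρ-cycle length = 6 (tail of 1 descent step not counted)

6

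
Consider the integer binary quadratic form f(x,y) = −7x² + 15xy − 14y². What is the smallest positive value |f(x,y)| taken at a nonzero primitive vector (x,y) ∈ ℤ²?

translate: b→-1 (≡-15 mod 14), so (7,-15,14)→(7,-1,6)
flip: (7,-1,6)→(6,1,7)
reduced (well bottom): (6,1,7) with a≤c, −a<b≤a
well minimum |f| = |-6| = 6 (negative-definite)

6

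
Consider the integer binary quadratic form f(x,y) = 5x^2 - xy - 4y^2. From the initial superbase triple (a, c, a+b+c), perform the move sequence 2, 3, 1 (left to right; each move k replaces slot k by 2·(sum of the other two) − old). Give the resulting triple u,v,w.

start (5,-4,0) = (f(1,0),f(0,1),f(1,1))
replace slot 2: 2·(5+0) − (-4) = 14 → (5,14,0)
replace slot 3: 2·(5+14) − 0 = 38 → (5,14,38)
replace slot 1: 2·(14+38) − 5 = 99 → (99,14,38)

99,14,38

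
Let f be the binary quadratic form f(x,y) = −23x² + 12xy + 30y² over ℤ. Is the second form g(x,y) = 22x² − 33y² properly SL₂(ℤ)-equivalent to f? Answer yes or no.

D₁ = 2904, D₂ = 2904
river cycle of f (length 6): (30, 48, -5), (-5, 52, 10), (10, 48, -15), (-15, 42, 19), (19, 34, -23), (-23, 12, 30)
river cycle of g (length 2): (22, 44, -11), (-11, 44, 22)
cycles differ ⇒ inequivalent

no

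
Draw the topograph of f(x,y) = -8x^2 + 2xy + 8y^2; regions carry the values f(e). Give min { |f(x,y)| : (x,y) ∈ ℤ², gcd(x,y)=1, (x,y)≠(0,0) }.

river: ρ → (8,14,-2)
river: ρ → (-2,14,8)
river: ρ → (8,2,-8)
river: ρ → (-8,14,2)
river: ρ → (2,14,-8)
river: ρ → (-8,2,8)
closes: descent 0, river 6
min |a| on river = 2

2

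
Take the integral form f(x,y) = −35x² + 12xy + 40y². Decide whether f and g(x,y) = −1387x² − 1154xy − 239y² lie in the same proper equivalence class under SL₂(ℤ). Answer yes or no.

D₁ = 5744, D₂ = 5744
river cycle of f (length 14): (40, 68, -7), (-7, 72, 20), (20, 48, -43), (-43, 38, 25), (25, 62, -19), (-19, 52, 40), (40, 28, -31), (-31, 34, 37), (37, 40, -28), (-28, 72, 5), … (4 more)
river cycle of g (length 14): (-35, 12, 40), (40, 68, -7), (-7, 72, 20), (20, 48, -43), (-43, 38, 25), (25, 62, -19), (-19, 52, 40), (40, 28, -31), (-31, 34, 37), (37, 40, -28), … (4 more)
cycles coincide ⇒ equivalent

yes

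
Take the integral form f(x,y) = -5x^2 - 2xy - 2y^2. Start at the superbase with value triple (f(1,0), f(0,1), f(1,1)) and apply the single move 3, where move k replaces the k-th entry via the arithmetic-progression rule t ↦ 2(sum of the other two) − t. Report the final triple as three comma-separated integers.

start (-5,-2,-9) = (f(1,0),f(0,1),f(1,1))
replace slot 3: 2·((-5)+(-2)) − (-9) = -5 → (-5,-2,-5)

-5,-2,-5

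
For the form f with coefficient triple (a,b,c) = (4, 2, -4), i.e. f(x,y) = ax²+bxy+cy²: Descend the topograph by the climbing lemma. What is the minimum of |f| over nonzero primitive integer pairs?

river: ρ → (-4,6,2)
river: ρ → (2,6,-4)
river: ρ → (-4,2,4)
river: ρ → (4,6,-2)
river: ρ → (-2,6,4)
river: ρ → (4,2,-4)
closes: descent 0, river 6
min |a| on river = 2

2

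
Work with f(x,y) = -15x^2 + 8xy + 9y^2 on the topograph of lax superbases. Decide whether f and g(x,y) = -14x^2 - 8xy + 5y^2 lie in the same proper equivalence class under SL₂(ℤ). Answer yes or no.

D₁ = 604, D₂ = 344
discriminants differ ⇒ not SL₂(ℤ)-equivalent

no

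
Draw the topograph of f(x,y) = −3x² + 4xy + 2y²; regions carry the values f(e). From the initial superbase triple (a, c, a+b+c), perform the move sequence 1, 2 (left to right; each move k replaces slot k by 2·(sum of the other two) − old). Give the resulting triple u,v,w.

start (-3,2,3) = (f(1,0),f(0,1),f(1,1))
replace slot 1: 2·(2+3) − (-3) = 13 → (13,2,3)
replace slot 2: 2·(13+3) − 2 = 30 → (13,30,3)

13,30,3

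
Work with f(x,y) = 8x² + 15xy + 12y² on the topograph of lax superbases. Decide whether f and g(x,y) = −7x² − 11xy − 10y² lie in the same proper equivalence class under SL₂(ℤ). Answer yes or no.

D₁ = -159, D₂ = -159
f: translate: b→-1 (≡15 mod 16), so (8,15,12)→(8,-1,5)
f: flip: (8,-1,5)→(5,1,8)
f: reduced (well bottom): (5,1,8) with a≤c, −a<b≤a
g is negative-definite; reduce −g:
−g: translate: b→-3 (≡11 mod 14), so (7,11,10)→(7,-3,6)
−g: flip: (7,-3,6)→(6,3,7)
−g: reduced (well bottom): (6,3,7) with a≤c, −a<b≤a
flip sign back: reduced form of g is (-6,-3,-7)
reduced forms (5, 1, 8) vs (-6, -3, -7) ⇒ inequivalent

no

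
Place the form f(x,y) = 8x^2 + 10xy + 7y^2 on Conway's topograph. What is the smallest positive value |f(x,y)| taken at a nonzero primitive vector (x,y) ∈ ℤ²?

translate: b→-6 (≡10 mod 16), so (8,10,7)→(8,-6,5)
flip: (8,-6,5)→(5,6,8)
translate: b→-4 (≡6 mod 10), so (5,6,8)→(5,-4,7)
reduced (well bottom): (5,-4,7) with a≤c, −a<b≤a
well minimum = a = 5

5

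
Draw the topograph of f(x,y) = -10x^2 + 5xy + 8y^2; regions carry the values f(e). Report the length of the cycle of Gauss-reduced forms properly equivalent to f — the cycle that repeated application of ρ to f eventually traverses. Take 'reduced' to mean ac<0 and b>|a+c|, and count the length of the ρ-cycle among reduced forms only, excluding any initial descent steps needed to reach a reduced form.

D = 345, ⌊√D⌋ = 18
river: ρ → (8,11,-7)
river: ρ → (-7,17,2)
river: ρ → (2,15,-15)
river: ρ → (-15,15,2)
river: ρ → (2,17,-7)
river: ρ → (-7,11,8)
river: ρ → (8,5,-10)
river: ρ → (-10,15,3)
river: ρ → (3,15,-10)
river: ρ → (-10,5,8)
ρ-cycle length = 10 (tail of 0 descent steps not counted)

10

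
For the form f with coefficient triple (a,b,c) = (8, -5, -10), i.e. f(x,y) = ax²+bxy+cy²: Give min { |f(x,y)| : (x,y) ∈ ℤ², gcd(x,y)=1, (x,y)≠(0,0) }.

descent: ρ → (-10,5,8)  [lands on river]
river: ρ → (8,11,-7)
river: ρ → (-7,17,2)
river: ρ → (2,15,-15)
river: ρ → (-15,15,2)
river: ρ → (2,17,-7)
river: ρ → (-7,11,8)
river: ρ → (8,5,-10)
river: ρ → (-10,15,3)
river: ρ → (3,15,-10)
closes: descent 1, river 10
min |a| on river = 2

2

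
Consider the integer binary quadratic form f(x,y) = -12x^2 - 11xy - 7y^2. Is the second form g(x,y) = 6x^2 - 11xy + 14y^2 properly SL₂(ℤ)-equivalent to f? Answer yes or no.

D₁ = -215, D₂ = -215
f is negative-definite; reduce −f:
−f: flip: (12,11,7)→(7,-11,12)
−f: translate: b→3 (≡-11 mod 14), so (7,-11,12)→(7,3,8)
−f: reduced (well bottom): (7,3,8) with a≤c, −a<b≤a
flip sign back: reduced form of f is (-7,-3,-8)
g: translate: b→1 (≡-11 mod 12), so (6,-11,14)→(6,1,9)
g: reduced (well bottom): (6,1,9) with a≤c, −a<b≤a
reduced forms (-7, -3, -8) vs (6, 1, 9) ⇒ inequivalent

no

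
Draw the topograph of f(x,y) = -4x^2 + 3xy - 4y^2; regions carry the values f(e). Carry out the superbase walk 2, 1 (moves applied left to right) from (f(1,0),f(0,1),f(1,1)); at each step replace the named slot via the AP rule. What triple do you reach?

start (-4,-4,-5) = (f(1,0),f(0,1),f(1,1))
replace slot 2: 2·((-4)+(-5)) − (-4) = -14 → (-4,-14,-5)
replace slot 1: 2·((-14)+(-5)) − (-4) = -34 → (-34,-14,-5)

-34,-14,-5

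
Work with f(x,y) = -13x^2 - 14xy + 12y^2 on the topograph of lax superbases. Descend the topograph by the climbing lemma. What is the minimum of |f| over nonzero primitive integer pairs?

descent: ρ → (12,14,-13)  [lands on river]
river: ρ → (-13,12,13)
river: ρ → (13,14,-12)
river: ρ → (-12,10,15)
river: ρ → (15,20,-7)
river: ρ → (-7,22,12)
river: ρ → (12,26,-3)
river: ρ → (-3,28,3)
river: ρ → (3,26,-12)
river: ρ → (-12,22,7)
river: ρ → (7,20,-15)
river: ρ → (-15,10,12)
closes: descent 1, river 12
min |a| on river = 3

3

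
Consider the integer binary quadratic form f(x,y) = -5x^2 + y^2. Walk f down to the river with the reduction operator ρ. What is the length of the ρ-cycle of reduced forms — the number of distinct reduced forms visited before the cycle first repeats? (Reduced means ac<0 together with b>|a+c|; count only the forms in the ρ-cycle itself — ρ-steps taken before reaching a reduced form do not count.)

D = 20, ⌊√D⌋ = 4
descent: ρ → (1,4,-1)  [lands on river]
river: ρ → (-1,4,1)
ρ-cycle length = 2 (tail of 1 descent step not counted)

2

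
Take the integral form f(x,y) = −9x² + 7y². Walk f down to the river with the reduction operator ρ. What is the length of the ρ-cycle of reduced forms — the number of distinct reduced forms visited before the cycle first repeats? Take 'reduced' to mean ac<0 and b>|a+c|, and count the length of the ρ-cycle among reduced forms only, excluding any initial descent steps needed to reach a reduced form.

D = 252, ⌊√D⌋ = 15
descent: ρ → (7,14,-2)  [lands on river]
river: ρ → (-2,14,7)
ρ-cycle length = 2 (tail of 1 descent step not counted)

2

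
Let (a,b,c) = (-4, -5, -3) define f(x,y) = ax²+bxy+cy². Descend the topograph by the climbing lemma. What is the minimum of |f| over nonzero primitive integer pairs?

translate: b→-3 (≡5 mod 8), so (4,5,3)→(4,-3,2)
flip: (4,-3,2)→(2,3,4)
translate: b→-1 (≡3 mod 4), so (2,3,4)→(2,-1,3)
reduced (well bottom): (2,-1,3) with a≤c, −a<b≤a
well minimum |f| = |-2| = 2 (negative-definite)

2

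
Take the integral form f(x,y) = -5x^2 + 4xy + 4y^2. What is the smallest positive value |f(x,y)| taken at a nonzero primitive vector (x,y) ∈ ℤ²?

river: ρ → (4,4,-5)
river: ρ → (-5,6,3)
river: ρ → (3,6,-5)
river: ρ → (-5,4,4)
closes: descent 0, river 4
min |a| on river = 3

3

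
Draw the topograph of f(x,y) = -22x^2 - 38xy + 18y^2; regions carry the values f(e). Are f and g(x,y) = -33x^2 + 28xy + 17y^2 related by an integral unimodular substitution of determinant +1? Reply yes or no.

D₁ = 3028, D₂ = 3028
river cycle of f (length 26): (18, 38, -22), (-22, 50, 6), (6, 46, -38), (-38, 30, 14), (14, 54, -2), (-2, 54, 14), (14, 30, -38), (-38, 46, 6), (6, 50, -22), (-22, 38, 18), … (16 more)
river cycle of g (length 30): (17, 40, -21), (-21, 44, 13), (13, 34, -36), (-36, 38, 11), (11, 50, -12), (-12, 46, 19), (19, 30, -28), (-28, 26, 21), (21, 16, -33), (-33, 50, 4), … (20 more)
cycles differ ⇒ inequivalent

no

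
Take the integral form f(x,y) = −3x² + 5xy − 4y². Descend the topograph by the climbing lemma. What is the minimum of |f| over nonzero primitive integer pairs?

translate: b→1 (≡-5 mod 6), so (3,-5,4)→(3,1,2)
flip: (3,1,2)→(2,-1,3)
reduced (well bottom): (2,-1,3) with a≤c, −a<b≤a
well minimum |f| = |-2| = 2 (negative-definite)

2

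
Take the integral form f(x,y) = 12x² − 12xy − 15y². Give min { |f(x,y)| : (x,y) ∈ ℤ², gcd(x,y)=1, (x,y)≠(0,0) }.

descent: ρ → (-15,12,12)  [lands on river]
river: ρ → (12,12,-15)
river: ρ → (-15,18,9)
river: ρ → (9,18,-15)
closes: descent 1, river 4
min |a| on river = 9

9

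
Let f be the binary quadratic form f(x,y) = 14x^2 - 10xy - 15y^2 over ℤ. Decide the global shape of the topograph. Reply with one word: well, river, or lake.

D = b²−4ac = (-10)² − 4·14·(-15) = 940
D > 0 non-square ⇒ indefinite ⇒ periodic river

river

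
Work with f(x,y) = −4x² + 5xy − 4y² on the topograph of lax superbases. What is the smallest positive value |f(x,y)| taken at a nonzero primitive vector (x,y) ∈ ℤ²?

translate: b→3 (≡-5 mod 8), so (4,-5,4)→(4,3,3)
flip: (4,3,3)→(3,-3,4)
translate: b→3 (≡-3 mod 6), so (3,-3,4)→(3,3,4)
reduced (well bottom): (3,3,4) with a≤c, −a<b≤a
well minimum |f| = |-3| = 3 (negative-definite)

3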